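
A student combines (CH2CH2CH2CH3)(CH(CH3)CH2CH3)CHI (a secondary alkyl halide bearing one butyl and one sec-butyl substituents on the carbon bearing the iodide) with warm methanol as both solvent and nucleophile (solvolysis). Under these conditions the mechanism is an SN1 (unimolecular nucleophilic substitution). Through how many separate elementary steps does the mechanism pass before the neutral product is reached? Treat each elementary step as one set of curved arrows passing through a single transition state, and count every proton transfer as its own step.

Step 1: Unassisted departure of I⁻ (taking the C–I bonding pair) generates a secondary carbocation.
Step 2: Carbocation rearrangement: a 1,2-hydride shift from the adjacent sec-butyl carbon converts the initially-formed secondary cation into the more stable tertiary cation.
Step 3: Nucleophilic capture: the oxygen of CH3OH bonds to the cationic carbon, producing an oxonium-ion intermediate.
Step 4: Deprotonation of the oxonium oxygen by solvent methanol yields the neutral ether.
Total: 4 elementary steps.

4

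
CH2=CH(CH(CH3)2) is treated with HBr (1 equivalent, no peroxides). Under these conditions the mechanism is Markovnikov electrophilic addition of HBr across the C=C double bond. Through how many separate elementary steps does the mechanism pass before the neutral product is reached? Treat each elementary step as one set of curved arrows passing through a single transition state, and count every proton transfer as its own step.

Step 1: Protonation of the alkene by HBr: the π bond acts as the nucleophile and picks up H⁺, giving the more stable (Markovnikov) secondary carbocation. The H–Br bond breaks heterolytically, releasing Br⁻.
Step 2: Carbocation rearrangement: a 1,2-hydride shift from the adjacent isopropyl carbon converts the initially-formed secondary cation into the more stable tertiary cation.
Step 3: Br⁻ captures the cation: a lone pair on Br⁻ fills the empty p orbital, producing the alkyl halide product.
Total: 3 elementary steps.

3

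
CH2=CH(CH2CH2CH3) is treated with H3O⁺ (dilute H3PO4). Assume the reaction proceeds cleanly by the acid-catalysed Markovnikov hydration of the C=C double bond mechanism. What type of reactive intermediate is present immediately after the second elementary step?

oxonium ion

Step 1: Electrophilic addition begins with the π(C=C) electrons forming a bond to the proton of H3O⁺. Following Markovnikov's rule, the resulting cation is secondary. H2O is released.
Step 2: Water acts as the nucleophile: an oxygen lone pair bonds to the cationic carbon, giving an oxonium-ion intermediate.
After step 2 the species present is an oxonium ion.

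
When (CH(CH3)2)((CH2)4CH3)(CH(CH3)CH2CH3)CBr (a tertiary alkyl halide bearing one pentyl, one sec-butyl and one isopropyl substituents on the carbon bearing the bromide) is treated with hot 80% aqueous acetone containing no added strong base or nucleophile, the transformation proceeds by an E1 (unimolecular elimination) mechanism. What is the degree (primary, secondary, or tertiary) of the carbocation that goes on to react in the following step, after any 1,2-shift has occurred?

tertiary

Step 1: Rate-determining heterolysis of the C–Br bond gives Br⁻ and a tertiary carbocation.
No single 1,2-shift to an adjacent carbon would give a more-substituted cation, so no rearrangement occurs.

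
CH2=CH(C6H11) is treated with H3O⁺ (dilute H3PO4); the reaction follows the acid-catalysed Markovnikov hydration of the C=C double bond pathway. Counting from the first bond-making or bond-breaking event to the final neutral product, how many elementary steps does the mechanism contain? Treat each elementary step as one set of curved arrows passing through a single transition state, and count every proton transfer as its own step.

Step 1: Electrophilic addition begins with the π(C=C) electrons forming a bond to the proton of H3O⁺. Following Markovnikov's rule, the resulting cation is secondary. H2O is released.
Step 2: A hydride (H with its bonding pair) migrates from the adjacent cyclohexyl carbon to the cationic centre — a 1,2-hydride shift — upgrading the secondary cation to a tertiary one.
Step 3: Water acts as the nucleophile: an oxygen lone pair bonds to the cationic carbon, giving an oxonium-ion intermediate.
Step 4: H2O removes a proton from the oxonium oxygen, regenerating H3O⁺ and giving the neutral alcohol.
Total: 4 elementary steps.

4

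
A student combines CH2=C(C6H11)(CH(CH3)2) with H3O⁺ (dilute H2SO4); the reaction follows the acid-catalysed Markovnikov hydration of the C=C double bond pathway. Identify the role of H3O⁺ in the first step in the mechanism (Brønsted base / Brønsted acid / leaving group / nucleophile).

Brønsted acid

Step 1: The π electrons of the C=C bond attack a proton of H3O⁺; Markovnikov addition places the new C–H on the less-substituted alkene carbon, so the positive charge ends up on the more-substituted carbon — a tertiary carbocation. H2O is released.
H3O⁺ in the first step donates a proton in a proton-transfer step — a Brønsted acid.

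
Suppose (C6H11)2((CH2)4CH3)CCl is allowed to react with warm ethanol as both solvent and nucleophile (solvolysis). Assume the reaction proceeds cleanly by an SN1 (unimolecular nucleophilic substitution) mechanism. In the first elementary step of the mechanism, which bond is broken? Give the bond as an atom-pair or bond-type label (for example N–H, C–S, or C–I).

Step 1: The C–Cl bond breaks with both electrons going to the chloride; Cl⁻ leaves and a tertiary carbocation remains.
The bond broken in this step is the C–Cl bond.

C–Cl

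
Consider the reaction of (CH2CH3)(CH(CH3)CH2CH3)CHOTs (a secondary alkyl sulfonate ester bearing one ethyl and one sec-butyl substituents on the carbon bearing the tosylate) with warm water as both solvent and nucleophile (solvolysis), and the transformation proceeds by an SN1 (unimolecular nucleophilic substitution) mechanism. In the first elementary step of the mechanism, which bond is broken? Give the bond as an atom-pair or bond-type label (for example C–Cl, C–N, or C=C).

Step 1: Unassisted departure of TsO⁻ (taking the C–O bonding pair) generates a secondary carbocation.
The bond broken in this step is the C–O bond.

C–O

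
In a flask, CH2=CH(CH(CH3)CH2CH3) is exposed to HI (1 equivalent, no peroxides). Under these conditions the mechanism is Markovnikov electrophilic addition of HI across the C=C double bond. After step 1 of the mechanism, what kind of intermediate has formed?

secondary carbocation

Step 1: The π electrons of the C=C bond attack a proton of HI; Markovnikov addition places the new C–H on the less-substituted alkene carbon, so the positive charge ends up on the more-substituted carbon — a secondary carbocation. The H–I bond breaks heterolytically, releasing I⁻.
After step 1 the species present is a secondary carbocation.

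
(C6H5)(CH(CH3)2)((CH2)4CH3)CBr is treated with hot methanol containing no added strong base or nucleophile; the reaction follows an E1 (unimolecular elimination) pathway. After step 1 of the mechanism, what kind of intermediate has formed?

tertiary carbocation

Step 1: Ionisation: the C–Br σ-bond cleaves heterolytically; both bonding electrons depart with Br⁻, leaving a tertiary carbocation at the α-carbon.
After step 1 the species present is a tertiary carbocation.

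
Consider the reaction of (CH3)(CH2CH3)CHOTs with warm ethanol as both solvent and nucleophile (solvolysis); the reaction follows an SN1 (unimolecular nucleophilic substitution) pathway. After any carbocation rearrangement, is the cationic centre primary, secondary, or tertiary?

Step 1: Ionisation: the C–O σ-bond cleaves heterolytically; both bonding electrons depart with TsO⁻, leaving a secondary carbocation at the α-carbon.
No single 1,2-shift to an adjacent carbon would give a more-substituted cation, so no rearrangement occurs.

secondary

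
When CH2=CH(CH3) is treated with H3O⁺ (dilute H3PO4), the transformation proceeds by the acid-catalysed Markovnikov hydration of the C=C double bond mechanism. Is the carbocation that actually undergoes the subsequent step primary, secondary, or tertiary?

Step 1: Protonation of the alkene by H3O⁺: the π bond acts as the nucleophile and picks up H⁺, giving the more stable (Markovnikov) secondary carbocation. H2O is released.
No single 1,2-shift to an adjacent carbon would give a more-substituted cation, so no rearrangement occurs.

secondary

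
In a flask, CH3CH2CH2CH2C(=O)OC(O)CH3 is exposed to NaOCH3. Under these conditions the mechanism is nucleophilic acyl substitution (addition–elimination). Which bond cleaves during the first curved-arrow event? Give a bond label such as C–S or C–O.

π(C=O)

Step 1: Nucleophilic addition of CH3O⁻ to the acyl carbon breaks the π(C=O) bond and yields a tetrahedral, anionic intermediate.
The bond broken in this step is the π(C=O) bond.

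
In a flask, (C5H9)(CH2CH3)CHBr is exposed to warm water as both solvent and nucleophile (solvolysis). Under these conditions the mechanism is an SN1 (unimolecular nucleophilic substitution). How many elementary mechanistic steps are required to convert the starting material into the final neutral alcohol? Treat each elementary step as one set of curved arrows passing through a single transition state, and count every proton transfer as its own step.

4

Step 1: Rate-determining heterolysis of the C–Br bond gives Br⁻ and a secondary carbocation.
Step 2: Carbocation rearrangement: a 1,2-hydride shift from the adjacent cyclopentyl carbon converts the initially-formed secondary cation into the more stable tertiary cation.
Step 3: Nucleophilic capture: the oxygen of H2O bonds to the cationic carbon, producing an oxonium-ion intermediate.
Step 4: Deprotonation of the oxonium oxygen by solvent water yields the neutral alcohol.
Total: 4 elementary steps.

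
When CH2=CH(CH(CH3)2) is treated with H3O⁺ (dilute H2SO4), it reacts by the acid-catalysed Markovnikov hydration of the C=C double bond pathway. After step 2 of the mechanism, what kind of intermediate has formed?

Step 1: Electrophilic addition begins with the π(C=C) electrons forming a bond to the proton of H3O⁺. Following Markovnikov's rule, the resulting cation is secondary. H2O is released.
Step 2: Carbocation rearrangement: a 1,2-hydride shift from the adjacent isopropyl carbon converts the initially-formed secondary cation into the more stable tertiary cation.
After step 2 the species present is a tertiary carbocation.

tertiary carbocation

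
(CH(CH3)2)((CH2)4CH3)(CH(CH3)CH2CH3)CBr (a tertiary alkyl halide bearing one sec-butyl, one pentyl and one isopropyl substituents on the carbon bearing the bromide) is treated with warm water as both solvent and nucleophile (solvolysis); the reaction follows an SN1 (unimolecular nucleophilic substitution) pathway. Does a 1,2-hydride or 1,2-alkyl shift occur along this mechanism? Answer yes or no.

The first-formed carbocation is tertiary.
No single 1,2-shift to an adjacent carbon would produce a more-substituted cation than the one already present, so no rearrangement occurs.

no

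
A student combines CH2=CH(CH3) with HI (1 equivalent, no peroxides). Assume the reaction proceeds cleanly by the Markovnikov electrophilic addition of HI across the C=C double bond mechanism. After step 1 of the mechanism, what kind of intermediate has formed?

Step 1: The π electrons of the C=C bond attack a proton of HI; Markovnikov addition places the new C–H on the less-substituted alkene carbon, so the positive charge ends up on the more-substituted carbon — a secondary carbocation. The H–I bond breaks heterolytically, releasing I⁻.
After step 1 the species present is a secondary carbocation.

secondary carbocation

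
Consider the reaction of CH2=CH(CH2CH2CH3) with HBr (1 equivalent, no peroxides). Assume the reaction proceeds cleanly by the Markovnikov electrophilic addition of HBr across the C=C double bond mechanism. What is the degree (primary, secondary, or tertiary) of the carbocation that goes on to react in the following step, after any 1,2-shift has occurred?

secondary

Step 1: Protonation of the alkene by HBr: the π bond acts as the nucleophile and picks up H⁺, giving the more stable (Markovnikov) secondary carbocation. The H–Br bond breaks heterolytically, releasing Br⁻.
No single 1,2-shift to an adjacent carbon would give a more-substituted cation, so no rearrangement occurs.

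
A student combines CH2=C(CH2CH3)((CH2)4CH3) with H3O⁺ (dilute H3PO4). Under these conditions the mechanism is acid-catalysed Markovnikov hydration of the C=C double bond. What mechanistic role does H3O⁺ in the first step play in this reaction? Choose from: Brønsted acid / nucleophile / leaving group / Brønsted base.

Step 1: The π electrons of the C=C bond attack a proton of H3O⁺; Markovnikov addition places the new C–H on the less-substituted alkene carbon, so the positive charge ends up on the more-substituted carbon — a tertiary carbocation. H2O is released.
H3O⁺ in the first step donates a proton in a proton-transfer step — a Brønsted acid.

Brønsted acid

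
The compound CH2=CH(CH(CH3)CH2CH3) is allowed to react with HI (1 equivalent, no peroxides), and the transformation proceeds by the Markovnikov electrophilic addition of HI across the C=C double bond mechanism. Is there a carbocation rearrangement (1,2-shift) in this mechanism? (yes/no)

The first-formed carbocation is secondary.
The adjacent sec-butyl carbon already bears 2 other carbon substituents and has a hydrogen to migrate; after a 1,2-hydride shift from that carbon the positive charge sits on a tertiary centre.
Tertiary is more stable than secondary, so the shift occurs.

yes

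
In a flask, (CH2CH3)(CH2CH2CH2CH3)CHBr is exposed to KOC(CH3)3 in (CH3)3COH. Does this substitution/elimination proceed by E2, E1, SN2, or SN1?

Conditions: a strong/bulky base with a secondary substrate bearing a β-hydrogen.
These conditions are the textbook signature of the E2 pathway.
A strong (often hindered) base removes a β-H in concert with loss of the leaving group — bimolecular elimination.

E2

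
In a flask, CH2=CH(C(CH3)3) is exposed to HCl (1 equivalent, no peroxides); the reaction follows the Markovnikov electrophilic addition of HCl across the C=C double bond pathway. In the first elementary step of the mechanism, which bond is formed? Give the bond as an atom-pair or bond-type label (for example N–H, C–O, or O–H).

Step 1: The π electrons of the C=C bond attack a proton of HCl; Markovnikov addition places the new C–H on the less-substituted alkene carbon, so the positive charge ends up on the more-substituted carbon — a secondary carbocation. The H–Cl bond breaks heterolytically, releasing Cl⁻.
The bond formed in this step is the C–H bond.

C–H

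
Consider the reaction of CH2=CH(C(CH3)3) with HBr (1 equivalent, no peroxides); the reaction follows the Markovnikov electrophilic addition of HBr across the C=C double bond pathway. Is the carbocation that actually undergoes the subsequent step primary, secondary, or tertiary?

Step 1: Electrophilic addition begins with the π(C=C) electrons forming a bond to the proton of HBr. Following Markovnikov's rule, the resulting cation is secondary. The H–Br bond breaks heterolytically, releasing Br⁻.
Step 2: A methyl group with its bonding pair migrates from the adjacent tert-butyl carbon to the cationic centre — a 1,2-methyl shift — upgrading the secondary cation to a tertiary one.
The cation rearranges from secondary to tertiary via a 1,2-methyl shift from the adjacent tert-butyl carbon; the tertiary cation is what reacts next.

tertiary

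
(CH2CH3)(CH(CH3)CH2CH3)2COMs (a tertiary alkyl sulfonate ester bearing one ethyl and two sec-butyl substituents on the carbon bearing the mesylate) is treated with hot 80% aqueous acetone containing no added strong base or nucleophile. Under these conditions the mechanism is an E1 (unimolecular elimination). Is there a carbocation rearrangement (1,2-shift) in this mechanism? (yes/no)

no

The first-formed carbocation is tertiary.
No single 1,2-shift to an adjacent carbon would produce a more-substituted cation than the one already present, so no rearrangement occurs.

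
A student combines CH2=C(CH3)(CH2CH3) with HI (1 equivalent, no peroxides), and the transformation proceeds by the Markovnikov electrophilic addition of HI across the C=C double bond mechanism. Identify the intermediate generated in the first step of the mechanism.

tertiary carbocation

Step 1: The π electrons of the C=C bond attack a proton of HI; Markovnikov addition places the new C–H on the less-substituted alkene carbon, so the positive charge ends up on the more-substituted carbon — a tertiary carbocation. The H–I bond breaks heterolytically, releasing I⁻.
After step 1 the species present is a tertiary carbocation.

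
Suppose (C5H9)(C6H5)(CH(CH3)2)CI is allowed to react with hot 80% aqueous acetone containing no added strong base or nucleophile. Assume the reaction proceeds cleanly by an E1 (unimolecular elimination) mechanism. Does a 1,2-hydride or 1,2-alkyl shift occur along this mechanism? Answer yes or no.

no

The first-formed carbocation is tertiary.
No single 1,2-shift to an adjacent carbon would produce a more-substituted cation than the one already present, so no rearrangement occurs.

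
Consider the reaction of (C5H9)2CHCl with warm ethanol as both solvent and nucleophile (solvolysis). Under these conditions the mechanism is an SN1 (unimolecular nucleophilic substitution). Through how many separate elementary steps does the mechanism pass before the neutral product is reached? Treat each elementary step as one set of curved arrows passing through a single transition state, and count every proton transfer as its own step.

Step 1: Rate-determining heterolysis of the C–Cl bond gives Cl⁻ and a secondary carbocation.
Step 2: Carbocation rearrangement: a 1,2-hydride shift from the adjacent cyclopentyl carbon converts the initially-formed secondary cation into the more stable tertiary cation.
Step 3: Nucleophilic capture: the oxygen of CH3CH2OH bonds to the cationic carbon, producing an oxonium-ion intermediate.
Step 4: Proton transfer from the O–H of the oxonium ion to a solvent molecule delivers the neutral ether.
Total: 4 elementary steps.

4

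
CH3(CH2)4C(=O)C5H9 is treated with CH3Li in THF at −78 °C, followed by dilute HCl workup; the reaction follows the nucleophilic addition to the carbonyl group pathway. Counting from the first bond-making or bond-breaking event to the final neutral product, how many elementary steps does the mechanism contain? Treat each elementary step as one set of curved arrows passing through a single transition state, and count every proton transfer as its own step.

Step 1: the carbanion-like carbon of CH3Li attacks the sp² carbonyl carbon; the C=O π bond breaks and the electrons end up as a lone pair on the alkoxide oxygen of the tetrahedral intermediate.
Step 2: Protonation of the alkoxide by dilute HCl workup furnishes an alcohol.
Total: 2 elementary steps.

2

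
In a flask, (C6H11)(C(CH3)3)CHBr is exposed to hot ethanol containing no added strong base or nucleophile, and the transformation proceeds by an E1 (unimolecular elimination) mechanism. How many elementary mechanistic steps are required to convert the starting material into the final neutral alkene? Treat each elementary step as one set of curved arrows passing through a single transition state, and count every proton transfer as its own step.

3

Step 1: Rate-determining heterolysis of the C–Br bond gives Br⁻ and a secondary carbocation.
Step 2: A 1,2-hydride shift from the adjacent cyclohexyl carbon moves the positive charge from the secondary centre to an adjacent carbon, generating a more stable tertiary carbocation.
Step 3: A weak base (an ethanol molecule from the solvent) removes a proton from a carbon adjacent to the cationic centre; the electrons of that C–H bond become the new π(C=C) bond, giving the alkene.
Total: 3 elementary steps.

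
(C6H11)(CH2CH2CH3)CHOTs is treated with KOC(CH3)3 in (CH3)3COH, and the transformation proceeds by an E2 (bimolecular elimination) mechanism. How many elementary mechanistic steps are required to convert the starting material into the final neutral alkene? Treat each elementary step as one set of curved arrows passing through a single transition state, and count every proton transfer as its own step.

Step 1: In one step, (CH3)3CO⁻ pulls off a β-proton, the C–O bond cleaves, and a C=C double bond forms between the α- and β-carbons (E2, anti elimination).
Total: 1 elementary step.

1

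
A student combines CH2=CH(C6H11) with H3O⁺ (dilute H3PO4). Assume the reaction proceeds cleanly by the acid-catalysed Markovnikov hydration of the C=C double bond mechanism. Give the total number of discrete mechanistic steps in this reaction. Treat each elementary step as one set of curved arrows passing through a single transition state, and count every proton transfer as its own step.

Step 1: Protonation of the alkene by H3O⁺: the π bond acts as the nucleophile and picks up H⁺, giving the more stable (Markovnikov) secondary carbocation. H2O is released.
Step 2: A 1,2-hydride shift from the adjacent cyclohexyl carbon moves the positive charge from the secondary centre to an adjacent carbon, generating a more stable tertiary carbocation.
Step 3: Nucleophilic capture of the cation by H2O produces the protonated alcohol (an oxonium ion).
Step 4: H2O removes a proton from the oxonium oxygen, regenerating H3O⁺ and giving the neutral alcohol.
Total: 4 elementary steps.

4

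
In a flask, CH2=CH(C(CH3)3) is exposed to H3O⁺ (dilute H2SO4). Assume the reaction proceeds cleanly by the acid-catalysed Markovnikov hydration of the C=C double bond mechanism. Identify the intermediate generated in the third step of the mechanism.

Step 1: The π electrons of the C=C bond attack a proton of H3O⁺; Markovnikov addition places the new C–H on the less-substituted alkene carbon, so the positive charge ends up on the more-substituted carbon — a secondary carbocation. H2O is released.
Step 2: A 1,2-methyl shift from the adjacent tert-butyl carbon moves the positive charge from the secondary centre to an adjacent carbon, generating a more stable tertiary carbocation.
Step 3: A lone pair on the oxygen of H2O attacks the carbocation, forming a C–O bond and an oxonium ion (a protonated alcohol).
After step 3 the species present is an oxonium ion.

oxonium ion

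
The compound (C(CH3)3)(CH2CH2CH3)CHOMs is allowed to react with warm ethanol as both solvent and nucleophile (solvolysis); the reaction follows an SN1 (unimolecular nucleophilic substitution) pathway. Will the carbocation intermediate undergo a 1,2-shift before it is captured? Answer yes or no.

yes

The first-formed carbocation is secondary.
The adjacent tert-butyl carbon has no hydrogen but bears methyl groups; migration of one methyl with its bonding pair (a 1,2-methyl shift) places the charge on a tertiary centre.
Tertiary is more stable than secondary, so the shift occurs.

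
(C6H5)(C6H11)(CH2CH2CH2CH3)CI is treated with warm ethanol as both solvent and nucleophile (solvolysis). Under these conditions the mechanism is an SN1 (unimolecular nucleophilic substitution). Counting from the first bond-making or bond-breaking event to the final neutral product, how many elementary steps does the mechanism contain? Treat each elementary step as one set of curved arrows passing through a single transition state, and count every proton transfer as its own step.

3

Step 1: Rate-determining heterolysis of the C–I bond gives I⁻ and a tertiary carbocation.
(No 1,2-shift: no single shift to an adjacent carbon would give a more stable cation.)
Step 2: A lone pair on the oxygen of CH3CH2OH attacks the carbocation, forming a new C–O σ-bond and an oxonium ion.
Step 3: Deprotonation of the oxonium oxygen by solvent ethanol yields the neutral ether.
Total: 3 elementary steps.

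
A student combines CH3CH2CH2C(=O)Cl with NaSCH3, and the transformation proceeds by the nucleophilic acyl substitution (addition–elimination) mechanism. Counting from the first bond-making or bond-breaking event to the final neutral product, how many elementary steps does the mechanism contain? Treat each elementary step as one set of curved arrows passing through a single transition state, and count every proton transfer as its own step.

Step 1: Nucleophilic addition of CH3S⁻ to the acyl carbon breaks the π(C=O) bond and yields a tetrahedral, anionic intermediate.
Step 2: Collapse of the tetrahedral intermediate: the alkoxide oxygen pushes its lone pair back to re-form C=O while Cl⁻ leaves.
Total: 2 elementary steps.

2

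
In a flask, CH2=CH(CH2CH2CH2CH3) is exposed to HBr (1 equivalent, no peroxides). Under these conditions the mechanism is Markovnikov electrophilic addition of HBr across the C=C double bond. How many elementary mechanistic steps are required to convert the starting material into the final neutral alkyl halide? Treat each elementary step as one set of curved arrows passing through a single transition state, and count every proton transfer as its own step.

Step 1: Electrophilic addition begins with the π(C=C) electrons forming a bond to the proton of HBr. Following Markovnikov's rule, the resulting cation is secondary. The H–Br bond breaks heterolytically, releasing Br⁻.
(No 1,2-shift: no single shift to an adjacent carbon would give a more stable cation.)
Step 2: Br⁻ captures the cation: a lone pair on Br⁻ fills the empty p orbital, producing the alkyl halide product.
Total: 2 elementary steps.

2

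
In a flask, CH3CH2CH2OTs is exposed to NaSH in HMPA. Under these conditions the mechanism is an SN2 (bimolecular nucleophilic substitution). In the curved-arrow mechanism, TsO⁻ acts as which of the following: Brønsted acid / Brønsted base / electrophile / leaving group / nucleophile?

leaving group

Step 1: Backside attack by HS⁻ on the carbon bearing the tosylate: the new C–S bond forms as the C–O bond breaks, with Walden inversion at carbon.
TsO⁻ departs with both electrons of the breaking σ-bond — that is the definition of a leaving group.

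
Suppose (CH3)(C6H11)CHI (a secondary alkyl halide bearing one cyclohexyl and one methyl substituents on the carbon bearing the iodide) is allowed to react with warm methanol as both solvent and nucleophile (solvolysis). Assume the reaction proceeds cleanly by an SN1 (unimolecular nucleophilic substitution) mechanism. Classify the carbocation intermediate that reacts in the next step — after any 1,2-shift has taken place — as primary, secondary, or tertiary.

Step 1: Rate-determining heterolysis of the C–I bond gives I⁻ and a secondary carbocation.
Step 2: A 1,2-hydride shift from the adjacent cyclohexyl carbon moves the positive charge from the secondary centre to an adjacent carbon, generating a more stable tertiary carbocation.
The cation rearranges from secondary to tertiary via a 1,2-hydride shift from the adjacent cyclohexyl carbon; the tertiary cation is what reacts next.

tertiary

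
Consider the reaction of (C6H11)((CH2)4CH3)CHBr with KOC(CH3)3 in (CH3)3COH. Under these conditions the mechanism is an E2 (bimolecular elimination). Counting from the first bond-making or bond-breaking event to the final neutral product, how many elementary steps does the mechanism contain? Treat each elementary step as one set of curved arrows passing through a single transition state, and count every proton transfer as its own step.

1

Step 1: Concerted anti-periplanar elimination: (CH3)3CO⁻ abstracts a β-H while Br⁻ leaves, and the C–H electrons become the new C=C π bond — all in a single transition state.
Total: 1 elementary step.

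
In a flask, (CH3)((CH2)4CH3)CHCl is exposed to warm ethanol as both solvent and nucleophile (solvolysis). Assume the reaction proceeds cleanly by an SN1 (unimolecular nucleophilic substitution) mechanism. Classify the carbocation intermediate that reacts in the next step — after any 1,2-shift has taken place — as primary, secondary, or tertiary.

secondary

Step 1: Ionisation: the C–Cl σ-bond cleaves heterolytically; both bonding electrons depart with Cl⁻, leaving a secondary carbocation at the α-carbon.
No single 1,2-shift to an adjacent carbon would give a more-substituted cation, so no rearrangement occurs.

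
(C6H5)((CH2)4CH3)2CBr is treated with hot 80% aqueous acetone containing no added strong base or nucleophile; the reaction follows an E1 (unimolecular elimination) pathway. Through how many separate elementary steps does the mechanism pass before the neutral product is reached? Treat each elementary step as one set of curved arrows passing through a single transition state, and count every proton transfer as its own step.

2

Step 1: The C–Br bond breaks with both electrons going to the bromide; Br⁻ leaves and a tertiary carbocation remains.
(No 1,2-shift: no single shift to an adjacent carbon would give a more stable cation.)
Step 2: A water molecule (solvent) deprotonates a β-carbon; as the C–H bond breaks, those electrons form the new alkene π bond.
Total: 2 elementary steps.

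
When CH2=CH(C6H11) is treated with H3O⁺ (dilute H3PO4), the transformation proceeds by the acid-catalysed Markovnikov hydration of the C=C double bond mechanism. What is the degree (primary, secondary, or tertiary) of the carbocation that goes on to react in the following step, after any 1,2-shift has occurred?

Step 1: The π electrons of the C=C bond attack a proton of H3O⁺; Markovnikov addition places the new C–H on the less-substituted alkene carbon, so the positive charge ends up on the more-substituted carbon — a secondary carbocation. H2O is released.
Step 2: A hydride (H with its bonding pair) migrates from the adjacent cyclohexyl carbon to the cationic centre — a 1,2-hydride shift — upgrading the secondary cation to a tertiary one.
The cation rearranges from secondary to tertiary via a 1,2-hydride shift from the adjacent cyclohexyl carbon; the tertiary cation is what reacts next.

tertiary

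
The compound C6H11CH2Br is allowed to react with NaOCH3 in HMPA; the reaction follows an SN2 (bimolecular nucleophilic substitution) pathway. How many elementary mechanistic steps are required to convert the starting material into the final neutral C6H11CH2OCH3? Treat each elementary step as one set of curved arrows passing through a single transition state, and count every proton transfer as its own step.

1

Step 1: CH3O⁻ attacks the back face of the α-carbon while Br⁻ departs with the C–Br bonding pair — a single concerted displacement through a pentacoordinate transition state.
Total: 1 elementary step.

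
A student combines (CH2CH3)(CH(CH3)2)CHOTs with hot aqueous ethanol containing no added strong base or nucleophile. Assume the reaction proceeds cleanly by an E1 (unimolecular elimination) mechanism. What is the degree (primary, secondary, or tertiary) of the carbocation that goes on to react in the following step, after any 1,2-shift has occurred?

tertiary

Step 1: The C–O bond breaks with both electrons going to the tosylate; TsO⁻ leaves and a secondary carbocation remains.
Step 2: A hydride (H with its bonding pair) migrates from the adjacent isopropyl carbon to the cationic centre — a 1,2-hydride shift — upgrading the secondary cation to a tertiary one.
The cation rearranges from secondary to tertiary via a 1,2-hydride shift from the adjacent isopropyl carbon; the tertiary cation is what reacts next.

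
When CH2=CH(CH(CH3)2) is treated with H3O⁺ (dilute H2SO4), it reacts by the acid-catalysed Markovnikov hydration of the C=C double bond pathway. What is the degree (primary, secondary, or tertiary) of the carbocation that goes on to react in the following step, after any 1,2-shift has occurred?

Step 1: Electrophilic addition begins with the π(C=C) electrons forming a bond to the proton of H3O⁺. Following Markovnikov's rule, the resulting cation is secondary. H2O is released.
Step 2: Carbocation rearrangement: a 1,2-hydride shift from the adjacent isopropyl carbon converts the initially-formed secondary cation into the more stable tertiary cation.
The cation rearranges from secondary to tertiary via a 1,2-hydride shift from the adjacent isopropyl carbon; the tertiary cation is what reacts next.

tertiary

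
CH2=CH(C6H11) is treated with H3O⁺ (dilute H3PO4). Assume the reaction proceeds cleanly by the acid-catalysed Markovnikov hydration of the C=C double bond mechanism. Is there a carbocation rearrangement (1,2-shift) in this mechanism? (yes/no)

The first-formed carbocation is secondary.
The adjacent cyclohexyl carbon already bears 2 other carbon substituents and has a hydrogen to migrate; after a 1,2-hydride shift from that carbon the positive charge sits on a tertiary centre.
Tertiary is more stable than secondary, so the shift occurs.

yes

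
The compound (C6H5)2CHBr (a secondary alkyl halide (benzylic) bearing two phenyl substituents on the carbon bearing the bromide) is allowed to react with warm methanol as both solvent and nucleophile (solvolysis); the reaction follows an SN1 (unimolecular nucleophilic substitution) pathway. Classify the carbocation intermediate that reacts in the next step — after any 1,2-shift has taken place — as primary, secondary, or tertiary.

Step 1: Unassisted departure of Br⁻ (taking the C–Br bonding pair) generates a secondary carbocation.
No single 1,2-shift to an adjacent carbon would give a more-substituted cation, so no rearrangement occurs.

secondary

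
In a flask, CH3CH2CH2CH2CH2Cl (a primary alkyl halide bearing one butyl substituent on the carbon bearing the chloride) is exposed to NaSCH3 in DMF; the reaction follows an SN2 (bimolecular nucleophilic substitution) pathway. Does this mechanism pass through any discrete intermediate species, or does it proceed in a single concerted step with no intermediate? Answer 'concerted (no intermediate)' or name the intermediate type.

concerted (no intermediate)

Backside attack by CH3S⁻ on the carbon bearing the chloride: the new C–S bond forms as the C–Cl bond breaks, with Walden inversion at carbon.
All bond changes occur in one transition state; no discrete intermediate is formed.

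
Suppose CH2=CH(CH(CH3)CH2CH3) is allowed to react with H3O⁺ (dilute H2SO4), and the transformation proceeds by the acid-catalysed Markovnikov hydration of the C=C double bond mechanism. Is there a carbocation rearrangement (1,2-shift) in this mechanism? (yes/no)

The first-formed carbocation is secondary.
The adjacent sec-butyl carbon already bears 2 other carbon substituents and has a hydrogen to migrate; after a 1,2-hydride shift from that carbon the positive charge sits on a tertiary centre.
Tertiary is more stable than secondary, so the shift occurs.

yes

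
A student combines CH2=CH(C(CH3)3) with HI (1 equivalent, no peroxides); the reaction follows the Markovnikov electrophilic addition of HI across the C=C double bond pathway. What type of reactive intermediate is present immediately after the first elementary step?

secondary carbocation

Step 1: The π electrons of the C=C bond attack a proton of HI; Markovnikov addition places the new C–H on the less-substituted alkene carbon, so the positive charge ends up on the more-substituted carbon — a secondary carbocation. The H–I bond breaks heterolytically, releasing I⁻.
After step 1 the species present is a secondary carbocation.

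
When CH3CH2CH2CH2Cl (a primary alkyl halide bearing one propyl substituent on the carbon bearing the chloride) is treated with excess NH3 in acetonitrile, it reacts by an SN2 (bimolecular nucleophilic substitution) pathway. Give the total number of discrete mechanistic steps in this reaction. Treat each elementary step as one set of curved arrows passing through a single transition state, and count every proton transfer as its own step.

2

Step 1: A lone pair on the N of NH3 attacks the α-carbon from the back side while the C–Cl bond breaks; both bonding electrons leave with Cl⁻. The product of this concerted step is an alkylammonium ion.
Step 2: A second equivalent of NH3 removes a proton from the N, giving the neutral product.
Total: 2 elementary steps.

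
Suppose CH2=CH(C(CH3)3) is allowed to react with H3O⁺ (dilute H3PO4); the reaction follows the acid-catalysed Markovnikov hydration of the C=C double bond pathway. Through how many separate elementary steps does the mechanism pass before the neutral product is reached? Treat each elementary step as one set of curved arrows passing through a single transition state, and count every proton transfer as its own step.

4

Step 1: Electrophilic addition begins with the π(C=C) electrons forming a bond to the proton of H3O⁺. Following Markovnikov's rule, the resulting cation is secondary. H2O is released.
Step 2: A 1,2-methyl shift from the adjacent tert-butyl carbon moves the positive charge from the secondary centre to an adjacent carbon, generating a more stable tertiary carbocation.
Step 3: Nucleophilic capture of the cation by H2O produces the protonated alcohol (an oxonium ion).
Step 4: H2O removes a proton from the oxonium oxygen, regenerating H3O⁺ and giving the neutral alcohol.
Total: 4 elementary steps.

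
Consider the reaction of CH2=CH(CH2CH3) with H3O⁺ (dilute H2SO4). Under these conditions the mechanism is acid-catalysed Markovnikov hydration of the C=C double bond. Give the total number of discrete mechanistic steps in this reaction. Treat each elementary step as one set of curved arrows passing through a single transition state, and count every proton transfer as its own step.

Step 1: The π electrons of the C=C bond attack a proton of H3O⁺; Markovnikov addition places the new C–H on the less-substituted alkene carbon, so the positive charge ends up on the more-substituted carbon — a secondary carbocation. H2O is released.
(No 1,2-shift: no single shift to an adjacent carbon would give a more stable cation.)
Step 2: Nucleophilic capture of the cation by H2O produces the protonated alcohol (an oxonium ion).
Step 3: Deprotonation of the oxonium ion by a water molecule delivers the neutral alcohol and regenerates the acid catalyst.
Total: 3 elementary steps.

3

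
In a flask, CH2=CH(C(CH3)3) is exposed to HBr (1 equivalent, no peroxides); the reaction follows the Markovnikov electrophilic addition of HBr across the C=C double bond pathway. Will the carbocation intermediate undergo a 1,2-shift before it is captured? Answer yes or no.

The first-formed carbocation is secondary.
The adjacent tert-butyl carbon has no hydrogen but bears methyl groups; migration of one methyl with its bonding pair (a 1,2-methyl shift) places the charge on a tertiary centre.
Tertiary is more stable than secondary, so the shift occurs.

yes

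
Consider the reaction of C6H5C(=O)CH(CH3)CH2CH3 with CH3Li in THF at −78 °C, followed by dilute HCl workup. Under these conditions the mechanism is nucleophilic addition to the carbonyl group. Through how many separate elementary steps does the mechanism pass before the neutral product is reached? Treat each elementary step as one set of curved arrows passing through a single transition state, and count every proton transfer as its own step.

Step 1: A lone pair / filled orbital on the carbanion-like carbon of CH3Li attacks the electrophilic carbonyl carbon; the π(C=O) electrons shift onto oxygen, producing a tetrahedral alkoxide intermediate.
Step 2: Protonation of the alkoxide by dilute HCl workup furnishes an alcohol.
Total: 2 elementary steps.

2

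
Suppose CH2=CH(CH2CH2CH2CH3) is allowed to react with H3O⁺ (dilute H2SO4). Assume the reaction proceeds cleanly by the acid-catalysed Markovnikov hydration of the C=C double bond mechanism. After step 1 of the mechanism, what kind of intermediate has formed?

Step 1: Protonation of the alkene by H3O⁺: the π bond acts as the nucleophile and picks up H⁺, giving the more stable (Markovnikov) secondary carbocation. H2O is released.
After step 1 the species present is a secondary carbocation.

secondary carbocation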